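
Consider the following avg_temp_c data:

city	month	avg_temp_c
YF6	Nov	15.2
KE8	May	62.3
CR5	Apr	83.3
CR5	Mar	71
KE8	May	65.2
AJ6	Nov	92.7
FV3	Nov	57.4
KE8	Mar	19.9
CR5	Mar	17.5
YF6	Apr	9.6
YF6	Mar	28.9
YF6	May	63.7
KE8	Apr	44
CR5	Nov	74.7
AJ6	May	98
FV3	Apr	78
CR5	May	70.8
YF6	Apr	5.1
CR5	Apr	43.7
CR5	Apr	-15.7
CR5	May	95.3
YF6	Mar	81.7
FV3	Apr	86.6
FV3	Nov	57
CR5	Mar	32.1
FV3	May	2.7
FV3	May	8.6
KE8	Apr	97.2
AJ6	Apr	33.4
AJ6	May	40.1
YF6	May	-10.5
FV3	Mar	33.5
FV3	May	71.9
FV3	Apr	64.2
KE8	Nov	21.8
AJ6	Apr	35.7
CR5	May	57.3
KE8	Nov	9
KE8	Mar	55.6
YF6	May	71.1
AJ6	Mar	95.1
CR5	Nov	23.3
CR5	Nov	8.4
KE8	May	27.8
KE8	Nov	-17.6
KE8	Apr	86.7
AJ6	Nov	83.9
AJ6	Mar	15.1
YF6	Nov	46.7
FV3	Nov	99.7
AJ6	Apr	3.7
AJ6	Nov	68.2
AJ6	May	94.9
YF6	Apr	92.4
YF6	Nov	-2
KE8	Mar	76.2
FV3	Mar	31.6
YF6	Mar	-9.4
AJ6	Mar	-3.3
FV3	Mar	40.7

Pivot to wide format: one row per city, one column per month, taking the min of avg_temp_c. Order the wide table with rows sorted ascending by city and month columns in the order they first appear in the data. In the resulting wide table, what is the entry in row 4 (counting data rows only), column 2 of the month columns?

27.8

With rows sorted ascending by city, row 4 is city=KE8. month columns in first-appearance order: Nov, May, Apr, Mar; column 2 is May.
Long rows with city=KE8, month=May: min(62.3, 65.2, 27.8) = 27.8.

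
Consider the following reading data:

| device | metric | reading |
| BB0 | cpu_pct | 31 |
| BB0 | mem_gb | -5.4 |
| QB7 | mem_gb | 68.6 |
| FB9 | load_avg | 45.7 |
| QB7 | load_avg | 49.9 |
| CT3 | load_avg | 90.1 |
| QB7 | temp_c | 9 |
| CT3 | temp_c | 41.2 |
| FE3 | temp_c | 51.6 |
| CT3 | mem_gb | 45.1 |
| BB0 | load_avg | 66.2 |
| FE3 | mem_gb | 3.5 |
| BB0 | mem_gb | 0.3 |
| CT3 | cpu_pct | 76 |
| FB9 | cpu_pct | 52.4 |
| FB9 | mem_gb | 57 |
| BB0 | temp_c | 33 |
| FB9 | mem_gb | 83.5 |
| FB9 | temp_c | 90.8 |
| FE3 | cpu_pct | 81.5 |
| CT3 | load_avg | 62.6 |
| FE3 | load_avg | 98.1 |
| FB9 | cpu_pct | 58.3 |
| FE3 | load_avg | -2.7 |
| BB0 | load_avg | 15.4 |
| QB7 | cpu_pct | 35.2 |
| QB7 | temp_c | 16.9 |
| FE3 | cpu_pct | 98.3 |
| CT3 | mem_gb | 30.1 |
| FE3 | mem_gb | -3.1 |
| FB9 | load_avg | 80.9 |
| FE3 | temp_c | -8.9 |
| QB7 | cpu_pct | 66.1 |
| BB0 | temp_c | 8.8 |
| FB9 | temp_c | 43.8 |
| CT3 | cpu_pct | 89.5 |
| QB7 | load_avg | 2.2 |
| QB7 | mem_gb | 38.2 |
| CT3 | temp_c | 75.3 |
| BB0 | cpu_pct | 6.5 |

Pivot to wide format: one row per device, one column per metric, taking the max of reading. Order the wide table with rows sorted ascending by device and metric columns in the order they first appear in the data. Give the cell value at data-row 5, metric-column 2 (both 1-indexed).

68.6

With rows sorted ascending by device, row 5 is device=QB7. metric columns in first-appearance order: cpu_pct, mem_gb, load_avg, temp_c; column 2 is mem_gb.
Long rows with device=QB7, metric=mem_gb: max(68.6, 38.2) = 68.6.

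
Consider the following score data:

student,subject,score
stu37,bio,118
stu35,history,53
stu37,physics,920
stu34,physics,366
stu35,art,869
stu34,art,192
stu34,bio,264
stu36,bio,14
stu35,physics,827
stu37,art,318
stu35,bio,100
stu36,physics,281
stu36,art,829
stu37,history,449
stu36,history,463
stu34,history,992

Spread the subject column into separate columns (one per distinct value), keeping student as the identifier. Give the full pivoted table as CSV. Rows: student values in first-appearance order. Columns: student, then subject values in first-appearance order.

student,bio,history,physics,art
stu37,118,449,920,318
stu35,100,53,827,869
stu34,264,992,366,192
stu36,14,463,281,829

Columns: student plus the 4 distinct subject values (bio, history, physics, art).
For example, row stu37 column bio takes score=118 from the long row (stu37, bio).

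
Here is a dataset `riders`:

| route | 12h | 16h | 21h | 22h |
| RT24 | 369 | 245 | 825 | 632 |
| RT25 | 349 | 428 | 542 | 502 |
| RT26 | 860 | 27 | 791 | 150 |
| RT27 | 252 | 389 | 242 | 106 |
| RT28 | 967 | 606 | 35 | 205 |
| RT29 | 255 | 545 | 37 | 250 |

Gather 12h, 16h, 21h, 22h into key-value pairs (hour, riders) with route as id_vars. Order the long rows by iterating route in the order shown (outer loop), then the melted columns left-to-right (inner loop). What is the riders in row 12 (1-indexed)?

24 rows total (6 × 4). Row 12: index ⌊(12-1)/4⌋ = 2 into route → RT26; (12-1) mod 4 = 3 into the melted columns → 22h.
So row 12 is (RT26, 22h, 150); riders = 150.

150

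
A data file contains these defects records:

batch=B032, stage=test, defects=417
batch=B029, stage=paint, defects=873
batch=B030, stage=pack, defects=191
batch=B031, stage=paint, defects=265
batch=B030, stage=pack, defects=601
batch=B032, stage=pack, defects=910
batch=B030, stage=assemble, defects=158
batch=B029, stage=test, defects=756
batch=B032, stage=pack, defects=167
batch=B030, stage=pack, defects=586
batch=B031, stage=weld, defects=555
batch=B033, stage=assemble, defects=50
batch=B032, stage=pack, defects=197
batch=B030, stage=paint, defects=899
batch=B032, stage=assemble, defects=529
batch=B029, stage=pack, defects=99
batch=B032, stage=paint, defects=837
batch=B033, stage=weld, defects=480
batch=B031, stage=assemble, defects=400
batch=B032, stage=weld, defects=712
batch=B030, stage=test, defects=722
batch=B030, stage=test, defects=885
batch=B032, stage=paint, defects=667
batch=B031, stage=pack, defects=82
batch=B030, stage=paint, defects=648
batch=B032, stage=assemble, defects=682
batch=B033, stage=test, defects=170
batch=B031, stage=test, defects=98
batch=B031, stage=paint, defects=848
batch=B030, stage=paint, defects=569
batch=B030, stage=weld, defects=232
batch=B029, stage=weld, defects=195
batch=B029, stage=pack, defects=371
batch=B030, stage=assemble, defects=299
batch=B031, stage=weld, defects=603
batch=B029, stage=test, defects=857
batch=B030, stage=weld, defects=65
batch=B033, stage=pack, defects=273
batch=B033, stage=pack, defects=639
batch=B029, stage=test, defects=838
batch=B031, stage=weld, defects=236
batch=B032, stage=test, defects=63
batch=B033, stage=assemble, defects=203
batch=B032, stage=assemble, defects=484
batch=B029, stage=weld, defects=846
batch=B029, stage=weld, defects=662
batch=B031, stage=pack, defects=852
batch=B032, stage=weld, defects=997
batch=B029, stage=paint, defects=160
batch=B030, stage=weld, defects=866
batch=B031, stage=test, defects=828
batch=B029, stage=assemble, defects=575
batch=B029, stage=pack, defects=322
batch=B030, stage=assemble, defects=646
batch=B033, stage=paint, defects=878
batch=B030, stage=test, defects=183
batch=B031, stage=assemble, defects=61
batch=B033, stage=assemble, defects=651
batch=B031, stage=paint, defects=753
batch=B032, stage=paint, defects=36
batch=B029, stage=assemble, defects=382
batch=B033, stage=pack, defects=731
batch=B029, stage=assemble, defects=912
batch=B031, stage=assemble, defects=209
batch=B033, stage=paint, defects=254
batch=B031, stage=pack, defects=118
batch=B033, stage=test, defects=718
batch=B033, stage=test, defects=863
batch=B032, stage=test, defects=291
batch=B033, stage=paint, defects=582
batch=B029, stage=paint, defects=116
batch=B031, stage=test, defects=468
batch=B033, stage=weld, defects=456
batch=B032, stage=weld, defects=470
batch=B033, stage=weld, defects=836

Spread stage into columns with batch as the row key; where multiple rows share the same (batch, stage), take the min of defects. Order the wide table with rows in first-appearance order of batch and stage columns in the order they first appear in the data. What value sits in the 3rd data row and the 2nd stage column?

With rows in first-appearance order of batch, row 3 is batch=B030. stage columns in first-appearance order: test, paint, pack, assemble, weld; column 2 is paint.
Long rows with batch=B030, stage=paint: min(899, 648, 569) = 569.

569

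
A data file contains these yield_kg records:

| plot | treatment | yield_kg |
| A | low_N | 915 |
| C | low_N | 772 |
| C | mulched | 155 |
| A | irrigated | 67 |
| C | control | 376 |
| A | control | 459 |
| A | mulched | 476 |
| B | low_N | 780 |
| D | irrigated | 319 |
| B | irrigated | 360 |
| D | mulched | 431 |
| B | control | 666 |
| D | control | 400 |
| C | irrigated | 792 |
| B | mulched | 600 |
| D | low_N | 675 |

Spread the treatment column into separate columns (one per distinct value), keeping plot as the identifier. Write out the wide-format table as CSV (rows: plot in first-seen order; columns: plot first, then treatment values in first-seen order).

Columns: plot plus the 4 distinct treatment values (low_N, mulched, irrigated, control).
For example, row A column low_N takes yield_kg=915 from the long row (A, low_N).

plot,low_N,mulched,irrigated,control
A,915,476,67,459
C,772,155,792,376
B,780,600,360,666
D,675,431,319,400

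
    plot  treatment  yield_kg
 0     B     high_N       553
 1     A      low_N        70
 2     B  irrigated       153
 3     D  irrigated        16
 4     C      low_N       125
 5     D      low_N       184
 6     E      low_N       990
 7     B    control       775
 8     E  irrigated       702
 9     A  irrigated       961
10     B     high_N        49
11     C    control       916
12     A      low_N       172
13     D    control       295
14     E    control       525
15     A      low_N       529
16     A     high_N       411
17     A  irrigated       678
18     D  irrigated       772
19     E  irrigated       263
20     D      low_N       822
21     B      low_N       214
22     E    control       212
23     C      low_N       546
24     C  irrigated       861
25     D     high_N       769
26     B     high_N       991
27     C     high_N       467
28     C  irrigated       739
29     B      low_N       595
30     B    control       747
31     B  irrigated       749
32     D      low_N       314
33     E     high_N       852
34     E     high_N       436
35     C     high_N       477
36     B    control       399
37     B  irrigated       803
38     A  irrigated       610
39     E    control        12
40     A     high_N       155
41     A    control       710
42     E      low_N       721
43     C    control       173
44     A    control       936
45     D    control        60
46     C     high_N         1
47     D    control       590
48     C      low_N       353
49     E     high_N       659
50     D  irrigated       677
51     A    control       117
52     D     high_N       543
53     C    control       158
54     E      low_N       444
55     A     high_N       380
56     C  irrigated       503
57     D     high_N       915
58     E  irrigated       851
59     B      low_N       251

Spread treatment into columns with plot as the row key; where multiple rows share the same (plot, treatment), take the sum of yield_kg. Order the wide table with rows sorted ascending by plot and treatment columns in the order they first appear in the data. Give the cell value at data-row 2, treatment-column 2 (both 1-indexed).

With rows sorted ascending by plot, row 2 is plot=B. treatment columns in first-appearance order: high_N, low_N, irrigated, control; column 2 is low_N.
Long rows with plot=B, treatment=low_N: 214 + 595 + 251 = 1060.

1060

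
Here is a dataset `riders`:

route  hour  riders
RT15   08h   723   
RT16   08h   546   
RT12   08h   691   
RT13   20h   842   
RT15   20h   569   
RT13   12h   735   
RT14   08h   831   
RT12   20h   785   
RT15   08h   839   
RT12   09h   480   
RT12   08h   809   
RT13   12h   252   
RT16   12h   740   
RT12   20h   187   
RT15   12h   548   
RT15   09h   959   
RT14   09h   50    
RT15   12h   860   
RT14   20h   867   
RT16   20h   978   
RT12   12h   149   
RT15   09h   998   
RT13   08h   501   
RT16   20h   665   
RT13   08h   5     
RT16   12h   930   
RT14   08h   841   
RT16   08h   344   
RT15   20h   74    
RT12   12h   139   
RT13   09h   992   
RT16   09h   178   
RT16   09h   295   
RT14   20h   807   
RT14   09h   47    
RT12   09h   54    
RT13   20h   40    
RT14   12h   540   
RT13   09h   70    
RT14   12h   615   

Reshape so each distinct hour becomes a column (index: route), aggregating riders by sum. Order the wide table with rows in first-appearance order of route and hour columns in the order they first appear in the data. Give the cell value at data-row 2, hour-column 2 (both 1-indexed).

With rows in first-appearance order of route, row 2 is route=RT16. hour columns in first-appearance order: 08h, 20h, 12h, 09h; column 2 is 20h.
Long rows with route=RT16, hour=20h: 978 + 665 = 1643.

1643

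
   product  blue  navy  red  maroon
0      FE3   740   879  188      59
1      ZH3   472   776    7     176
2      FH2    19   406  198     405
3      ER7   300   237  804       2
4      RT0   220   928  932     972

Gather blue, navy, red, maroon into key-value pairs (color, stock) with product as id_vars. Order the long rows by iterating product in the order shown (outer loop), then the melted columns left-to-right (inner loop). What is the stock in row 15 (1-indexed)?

20 rows total (5 × 4). Row 15: index ⌊(15-1)/4⌋ = 3 into product → ER7; (15-1) mod 4 = 2 into the melted columns → red.
So row 15 is (ER7, red, 804); stock = 804.

804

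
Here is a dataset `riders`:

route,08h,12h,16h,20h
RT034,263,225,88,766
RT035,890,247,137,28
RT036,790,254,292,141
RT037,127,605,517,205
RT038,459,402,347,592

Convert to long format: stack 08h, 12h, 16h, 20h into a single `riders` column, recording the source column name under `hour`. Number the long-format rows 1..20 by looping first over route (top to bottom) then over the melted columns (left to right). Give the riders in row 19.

20 rows total (5 × 4). Row 19: index ⌊(19-1)/4⌋ = 4 into route → RT038; (19-1) mod 4 = 2 into the melted columns → 16h.
So row 19 is (RT038, 16h, 347); riders = 347.

347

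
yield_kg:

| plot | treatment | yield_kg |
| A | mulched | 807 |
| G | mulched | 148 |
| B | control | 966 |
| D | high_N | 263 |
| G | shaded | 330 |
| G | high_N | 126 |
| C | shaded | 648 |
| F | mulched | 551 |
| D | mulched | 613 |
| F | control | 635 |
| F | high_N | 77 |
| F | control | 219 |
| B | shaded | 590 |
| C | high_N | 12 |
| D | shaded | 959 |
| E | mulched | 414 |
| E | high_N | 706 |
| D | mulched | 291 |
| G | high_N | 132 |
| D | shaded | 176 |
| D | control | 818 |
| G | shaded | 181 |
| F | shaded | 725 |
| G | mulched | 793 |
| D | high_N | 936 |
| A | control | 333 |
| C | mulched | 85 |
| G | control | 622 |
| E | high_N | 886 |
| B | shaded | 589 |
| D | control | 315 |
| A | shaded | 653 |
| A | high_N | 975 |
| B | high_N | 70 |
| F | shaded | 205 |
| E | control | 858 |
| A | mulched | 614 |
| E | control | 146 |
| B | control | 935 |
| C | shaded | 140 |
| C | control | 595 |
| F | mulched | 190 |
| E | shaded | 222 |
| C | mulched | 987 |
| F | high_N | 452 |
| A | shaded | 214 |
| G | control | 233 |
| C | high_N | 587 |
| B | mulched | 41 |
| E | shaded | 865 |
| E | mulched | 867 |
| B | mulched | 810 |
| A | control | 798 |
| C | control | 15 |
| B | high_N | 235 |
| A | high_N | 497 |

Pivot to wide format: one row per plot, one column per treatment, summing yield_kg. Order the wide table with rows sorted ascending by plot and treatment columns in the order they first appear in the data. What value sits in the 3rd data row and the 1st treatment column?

1072

With rows sorted ascending by plot, row 3 is plot=C. treatment columns in first-appearance order: mulched, control, high_N, shaded; column 1 is mulched.
Long rows with plot=C, treatment=mulched: 85 + 987 = 1072.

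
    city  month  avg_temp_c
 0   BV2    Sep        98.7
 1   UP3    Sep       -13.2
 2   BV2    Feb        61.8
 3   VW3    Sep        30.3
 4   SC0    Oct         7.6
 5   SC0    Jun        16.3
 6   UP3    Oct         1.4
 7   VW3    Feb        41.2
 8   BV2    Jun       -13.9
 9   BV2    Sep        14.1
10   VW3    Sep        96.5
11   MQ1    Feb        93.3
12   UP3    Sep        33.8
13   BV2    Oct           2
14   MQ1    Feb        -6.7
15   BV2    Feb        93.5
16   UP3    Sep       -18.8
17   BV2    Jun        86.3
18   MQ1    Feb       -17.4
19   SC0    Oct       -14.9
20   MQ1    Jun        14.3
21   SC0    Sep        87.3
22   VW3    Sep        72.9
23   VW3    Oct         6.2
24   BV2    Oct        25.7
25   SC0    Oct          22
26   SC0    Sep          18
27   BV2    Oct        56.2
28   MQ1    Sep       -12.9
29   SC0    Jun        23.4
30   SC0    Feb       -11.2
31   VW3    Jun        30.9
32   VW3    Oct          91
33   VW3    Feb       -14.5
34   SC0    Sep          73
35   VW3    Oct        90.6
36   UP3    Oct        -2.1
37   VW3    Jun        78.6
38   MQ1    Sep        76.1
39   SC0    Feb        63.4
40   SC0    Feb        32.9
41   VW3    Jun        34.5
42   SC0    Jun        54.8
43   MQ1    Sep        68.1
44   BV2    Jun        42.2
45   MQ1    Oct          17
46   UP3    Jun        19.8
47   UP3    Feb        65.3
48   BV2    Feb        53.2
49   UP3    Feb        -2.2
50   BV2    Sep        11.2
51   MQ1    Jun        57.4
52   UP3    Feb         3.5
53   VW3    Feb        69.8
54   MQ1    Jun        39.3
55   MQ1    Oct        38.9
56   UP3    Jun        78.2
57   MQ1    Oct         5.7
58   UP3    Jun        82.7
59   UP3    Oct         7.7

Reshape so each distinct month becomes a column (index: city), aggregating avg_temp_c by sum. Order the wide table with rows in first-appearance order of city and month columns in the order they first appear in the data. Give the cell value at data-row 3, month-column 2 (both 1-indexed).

96.5

With rows in first-appearance order of city, row 3 is city=VW3. month columns in first-appearance order: Sep, Feb, Oct, Jun; column 2 is Feb.
Long rows with city=VW3, month=Feb: 41.2 + -14.5 + 69.8 = 96.5.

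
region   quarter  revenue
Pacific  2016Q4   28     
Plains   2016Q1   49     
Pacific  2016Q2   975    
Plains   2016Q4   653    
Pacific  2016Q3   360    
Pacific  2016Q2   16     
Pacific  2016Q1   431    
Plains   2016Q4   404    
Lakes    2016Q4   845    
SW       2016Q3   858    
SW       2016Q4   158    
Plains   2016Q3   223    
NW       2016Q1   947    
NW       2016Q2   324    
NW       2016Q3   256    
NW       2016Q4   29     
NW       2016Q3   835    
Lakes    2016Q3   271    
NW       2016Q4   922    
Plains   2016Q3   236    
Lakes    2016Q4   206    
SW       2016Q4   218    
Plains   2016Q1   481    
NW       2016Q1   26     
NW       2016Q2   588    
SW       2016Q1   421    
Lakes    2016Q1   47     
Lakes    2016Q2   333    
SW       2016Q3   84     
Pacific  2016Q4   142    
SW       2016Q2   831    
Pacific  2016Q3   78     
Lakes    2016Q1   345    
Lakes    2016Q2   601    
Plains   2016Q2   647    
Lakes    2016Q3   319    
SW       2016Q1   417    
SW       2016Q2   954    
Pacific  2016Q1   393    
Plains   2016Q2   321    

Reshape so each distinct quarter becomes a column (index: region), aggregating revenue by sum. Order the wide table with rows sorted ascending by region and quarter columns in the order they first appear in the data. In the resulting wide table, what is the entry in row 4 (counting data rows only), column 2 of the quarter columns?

530

With rows sorted ascending by region, row 4 is region=Plains. quarter columns in first-appearance order: 2016Q4, 2016Q1, 2016Q2, 2016Q3; column 2 is 2016Q1.
Long rows with region=Plains, quarter=2016Q1: 49 + 481 = 530.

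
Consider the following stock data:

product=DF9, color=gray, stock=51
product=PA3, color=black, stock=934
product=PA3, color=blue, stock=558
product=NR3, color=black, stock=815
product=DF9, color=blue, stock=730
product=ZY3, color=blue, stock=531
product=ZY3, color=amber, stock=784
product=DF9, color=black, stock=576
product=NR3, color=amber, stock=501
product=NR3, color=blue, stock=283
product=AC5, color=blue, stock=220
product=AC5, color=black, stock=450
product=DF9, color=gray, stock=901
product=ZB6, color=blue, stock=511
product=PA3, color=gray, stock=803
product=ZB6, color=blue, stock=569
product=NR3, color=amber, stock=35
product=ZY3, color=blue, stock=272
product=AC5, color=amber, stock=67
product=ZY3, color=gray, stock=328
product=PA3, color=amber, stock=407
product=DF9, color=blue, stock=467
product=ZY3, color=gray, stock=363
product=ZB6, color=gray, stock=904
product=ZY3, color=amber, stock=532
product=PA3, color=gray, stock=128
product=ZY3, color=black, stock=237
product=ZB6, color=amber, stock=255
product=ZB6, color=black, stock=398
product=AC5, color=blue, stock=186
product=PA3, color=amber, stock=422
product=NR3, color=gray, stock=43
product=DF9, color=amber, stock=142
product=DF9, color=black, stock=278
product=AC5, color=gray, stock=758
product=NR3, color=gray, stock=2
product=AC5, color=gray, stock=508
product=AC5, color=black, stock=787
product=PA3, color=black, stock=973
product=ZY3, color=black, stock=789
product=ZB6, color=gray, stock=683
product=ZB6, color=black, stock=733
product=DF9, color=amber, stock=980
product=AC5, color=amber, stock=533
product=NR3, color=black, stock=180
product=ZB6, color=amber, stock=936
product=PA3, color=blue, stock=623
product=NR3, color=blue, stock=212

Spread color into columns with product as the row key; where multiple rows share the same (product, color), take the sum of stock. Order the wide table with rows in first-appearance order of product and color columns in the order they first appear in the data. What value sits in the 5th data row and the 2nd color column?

With rows in first-appearance order of product, row 5 is product=AC5. color columns in first-appearance order: gray, black, blue, amber; column 2 is black.
Long rows with product=AC5, color=black: 450 + 787 = 1237.

1237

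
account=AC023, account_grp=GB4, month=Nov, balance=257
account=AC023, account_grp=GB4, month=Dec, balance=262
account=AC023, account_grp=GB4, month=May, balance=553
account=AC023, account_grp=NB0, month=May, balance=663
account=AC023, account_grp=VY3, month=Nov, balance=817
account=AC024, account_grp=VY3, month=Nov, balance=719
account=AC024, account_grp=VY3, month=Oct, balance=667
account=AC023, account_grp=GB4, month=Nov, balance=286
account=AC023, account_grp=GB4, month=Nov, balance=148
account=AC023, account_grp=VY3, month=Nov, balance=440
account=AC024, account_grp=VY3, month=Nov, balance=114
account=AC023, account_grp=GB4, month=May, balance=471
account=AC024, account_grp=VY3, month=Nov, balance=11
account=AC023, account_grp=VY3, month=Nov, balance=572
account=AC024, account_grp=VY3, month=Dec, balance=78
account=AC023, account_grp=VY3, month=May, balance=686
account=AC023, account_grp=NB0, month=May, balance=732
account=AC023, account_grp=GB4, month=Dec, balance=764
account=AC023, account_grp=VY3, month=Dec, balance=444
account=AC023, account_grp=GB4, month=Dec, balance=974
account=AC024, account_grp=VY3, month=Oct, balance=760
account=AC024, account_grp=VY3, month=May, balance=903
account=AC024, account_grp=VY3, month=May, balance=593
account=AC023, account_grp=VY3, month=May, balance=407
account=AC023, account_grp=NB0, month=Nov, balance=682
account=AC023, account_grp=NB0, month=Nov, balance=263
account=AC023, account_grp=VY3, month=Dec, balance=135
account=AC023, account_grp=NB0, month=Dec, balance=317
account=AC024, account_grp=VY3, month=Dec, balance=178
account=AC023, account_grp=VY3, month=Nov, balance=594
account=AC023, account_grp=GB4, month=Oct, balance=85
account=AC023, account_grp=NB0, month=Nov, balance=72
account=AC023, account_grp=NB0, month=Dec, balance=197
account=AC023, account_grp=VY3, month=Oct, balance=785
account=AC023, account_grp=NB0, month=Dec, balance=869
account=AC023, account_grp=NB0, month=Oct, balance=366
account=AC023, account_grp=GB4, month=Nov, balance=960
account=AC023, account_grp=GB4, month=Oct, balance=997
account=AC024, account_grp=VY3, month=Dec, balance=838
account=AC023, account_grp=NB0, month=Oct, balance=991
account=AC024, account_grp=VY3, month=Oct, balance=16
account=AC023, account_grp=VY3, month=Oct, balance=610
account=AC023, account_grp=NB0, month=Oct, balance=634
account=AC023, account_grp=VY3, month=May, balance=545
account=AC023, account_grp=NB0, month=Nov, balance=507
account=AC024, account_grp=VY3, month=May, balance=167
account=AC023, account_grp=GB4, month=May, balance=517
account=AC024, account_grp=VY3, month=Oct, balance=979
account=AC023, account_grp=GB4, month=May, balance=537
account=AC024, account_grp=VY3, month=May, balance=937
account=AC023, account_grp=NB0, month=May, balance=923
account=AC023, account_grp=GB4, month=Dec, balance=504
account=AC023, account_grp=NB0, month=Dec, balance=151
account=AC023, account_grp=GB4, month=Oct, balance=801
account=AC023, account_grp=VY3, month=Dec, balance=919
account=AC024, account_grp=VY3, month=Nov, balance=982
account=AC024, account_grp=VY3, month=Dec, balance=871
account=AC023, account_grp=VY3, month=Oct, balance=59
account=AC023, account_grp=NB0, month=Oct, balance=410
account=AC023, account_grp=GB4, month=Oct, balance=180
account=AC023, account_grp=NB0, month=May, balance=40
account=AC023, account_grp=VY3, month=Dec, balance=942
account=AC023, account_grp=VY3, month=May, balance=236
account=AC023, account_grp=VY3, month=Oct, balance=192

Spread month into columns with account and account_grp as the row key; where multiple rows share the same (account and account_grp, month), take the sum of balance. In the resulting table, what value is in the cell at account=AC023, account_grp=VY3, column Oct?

1646

Rows with account=AC023, account_grp=VY3 and month=Oct: balance values are 785, 610, 59, 192.
785 + 610 + 59 + 192 = 1646.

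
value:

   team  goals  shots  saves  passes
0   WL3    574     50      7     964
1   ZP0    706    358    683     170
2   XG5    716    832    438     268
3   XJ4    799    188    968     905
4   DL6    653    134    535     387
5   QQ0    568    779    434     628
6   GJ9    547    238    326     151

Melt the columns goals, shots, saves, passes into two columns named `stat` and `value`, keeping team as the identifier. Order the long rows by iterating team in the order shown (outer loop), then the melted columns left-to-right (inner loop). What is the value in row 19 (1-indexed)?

535

28 rows total (7 × 4). Row 19: index ⌊(19-1)/4⌋ = 4 into team → DL6; (19-1) mod 4 = 2 into the melted columns → saves.
So row 19 is (DL6, saves, 535); value = 535.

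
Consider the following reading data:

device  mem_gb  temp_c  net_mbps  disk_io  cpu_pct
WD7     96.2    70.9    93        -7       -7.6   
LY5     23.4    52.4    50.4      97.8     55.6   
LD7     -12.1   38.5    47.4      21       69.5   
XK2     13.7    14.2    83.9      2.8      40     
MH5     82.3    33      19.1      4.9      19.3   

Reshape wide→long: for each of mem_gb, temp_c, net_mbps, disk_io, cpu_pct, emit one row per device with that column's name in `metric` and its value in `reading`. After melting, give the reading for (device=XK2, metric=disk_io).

2.8

Unpivoting turns each (device, wide-column) pair into one long row.
The wide cell at row XK2, column disk_io holds 2.8, so the long row (XK2, disk_io) has reading=2.8.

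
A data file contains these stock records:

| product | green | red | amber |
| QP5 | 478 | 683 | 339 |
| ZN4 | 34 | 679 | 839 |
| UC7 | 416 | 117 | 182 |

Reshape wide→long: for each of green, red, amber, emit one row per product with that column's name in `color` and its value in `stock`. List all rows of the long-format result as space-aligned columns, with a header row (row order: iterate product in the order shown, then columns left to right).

product  color  stock
QP5      green  478  
QP5      red    683  
QP5      amber  339  
ZN4      green  34   
ZN4      red    679  
ZN4      amber  839  
UC7      green  416  
UC7      red    117  
UC7      amber  182  

Each (product, column) pair becomes one row: 3 × 3 = 9 rows.
For example, (QP5, green) → stock=478.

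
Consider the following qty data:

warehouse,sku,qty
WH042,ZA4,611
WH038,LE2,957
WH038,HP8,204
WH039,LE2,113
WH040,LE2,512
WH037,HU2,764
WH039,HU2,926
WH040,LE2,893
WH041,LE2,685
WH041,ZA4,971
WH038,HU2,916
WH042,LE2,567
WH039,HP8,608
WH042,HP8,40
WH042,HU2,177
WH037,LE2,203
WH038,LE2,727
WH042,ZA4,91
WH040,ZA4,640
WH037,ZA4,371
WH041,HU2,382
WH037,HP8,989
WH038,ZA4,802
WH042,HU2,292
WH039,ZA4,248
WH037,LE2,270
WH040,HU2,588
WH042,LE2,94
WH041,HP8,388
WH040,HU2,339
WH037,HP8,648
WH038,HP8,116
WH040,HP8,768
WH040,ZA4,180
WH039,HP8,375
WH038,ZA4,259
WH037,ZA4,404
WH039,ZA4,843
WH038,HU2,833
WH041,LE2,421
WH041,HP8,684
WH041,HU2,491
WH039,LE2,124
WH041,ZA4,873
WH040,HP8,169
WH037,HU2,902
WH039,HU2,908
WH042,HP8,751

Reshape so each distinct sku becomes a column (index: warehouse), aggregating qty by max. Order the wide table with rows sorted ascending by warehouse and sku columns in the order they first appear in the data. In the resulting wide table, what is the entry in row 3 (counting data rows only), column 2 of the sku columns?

124

With rows sorted ascending by warehouse, row 3 is warehouse=WH039. sku columns in first-appearance order: ZA4, LE2, HP8, HU2; column 2 is LE2.
Long rows with warehouse=WH039, sku=LE2: max(113, 124) = 124.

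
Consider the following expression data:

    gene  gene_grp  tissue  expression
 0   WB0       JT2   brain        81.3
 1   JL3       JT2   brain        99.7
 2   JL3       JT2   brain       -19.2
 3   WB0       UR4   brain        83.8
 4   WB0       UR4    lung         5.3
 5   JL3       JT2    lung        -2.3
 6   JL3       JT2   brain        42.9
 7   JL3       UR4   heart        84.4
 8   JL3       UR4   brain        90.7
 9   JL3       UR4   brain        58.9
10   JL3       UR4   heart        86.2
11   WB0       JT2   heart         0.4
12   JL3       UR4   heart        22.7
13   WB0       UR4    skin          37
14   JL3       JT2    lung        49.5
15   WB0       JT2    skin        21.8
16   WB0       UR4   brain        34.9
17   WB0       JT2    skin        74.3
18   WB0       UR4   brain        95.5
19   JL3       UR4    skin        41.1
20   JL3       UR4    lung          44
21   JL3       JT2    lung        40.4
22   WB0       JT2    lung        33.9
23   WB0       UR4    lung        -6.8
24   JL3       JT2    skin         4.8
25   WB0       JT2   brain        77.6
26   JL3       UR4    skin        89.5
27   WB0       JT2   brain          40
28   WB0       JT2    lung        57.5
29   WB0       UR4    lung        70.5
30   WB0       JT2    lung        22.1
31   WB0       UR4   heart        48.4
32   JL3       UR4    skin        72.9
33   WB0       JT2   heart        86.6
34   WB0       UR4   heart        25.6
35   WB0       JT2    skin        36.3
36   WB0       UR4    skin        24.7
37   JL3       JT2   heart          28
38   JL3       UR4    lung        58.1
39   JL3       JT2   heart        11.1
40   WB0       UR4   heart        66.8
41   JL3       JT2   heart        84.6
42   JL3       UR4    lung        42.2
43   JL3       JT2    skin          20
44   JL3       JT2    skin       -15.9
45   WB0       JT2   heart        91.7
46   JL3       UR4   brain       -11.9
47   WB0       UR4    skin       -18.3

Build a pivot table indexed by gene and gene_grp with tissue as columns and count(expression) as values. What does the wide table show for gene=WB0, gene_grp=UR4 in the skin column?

3

Rows with gene=WB0, gene_grp=UR4 and tissue=skin: expression values are 37, 24.7, -18.3.
3 rows match — count = 3.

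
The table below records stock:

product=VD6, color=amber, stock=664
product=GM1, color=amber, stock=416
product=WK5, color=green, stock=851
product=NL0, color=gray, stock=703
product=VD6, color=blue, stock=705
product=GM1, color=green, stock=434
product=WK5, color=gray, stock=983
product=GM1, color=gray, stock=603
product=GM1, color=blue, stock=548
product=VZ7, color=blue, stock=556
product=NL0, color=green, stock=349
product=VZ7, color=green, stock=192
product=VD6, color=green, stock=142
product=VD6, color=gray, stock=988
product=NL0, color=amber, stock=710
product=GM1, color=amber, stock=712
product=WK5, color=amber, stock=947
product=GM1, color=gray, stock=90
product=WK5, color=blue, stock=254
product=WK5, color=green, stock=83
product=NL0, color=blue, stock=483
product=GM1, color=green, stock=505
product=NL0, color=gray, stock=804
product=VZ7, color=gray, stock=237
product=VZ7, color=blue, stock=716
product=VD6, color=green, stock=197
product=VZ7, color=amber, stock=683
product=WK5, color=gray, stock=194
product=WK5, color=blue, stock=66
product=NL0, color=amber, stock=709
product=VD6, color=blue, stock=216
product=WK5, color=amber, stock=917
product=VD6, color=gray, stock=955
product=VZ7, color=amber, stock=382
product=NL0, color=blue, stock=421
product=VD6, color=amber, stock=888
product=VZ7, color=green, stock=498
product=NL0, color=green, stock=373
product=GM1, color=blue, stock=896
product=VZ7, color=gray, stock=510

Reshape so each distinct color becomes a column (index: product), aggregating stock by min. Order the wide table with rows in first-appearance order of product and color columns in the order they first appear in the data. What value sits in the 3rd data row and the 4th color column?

With rows in first-appearance order of product, row 3 is product=WK5. color columns in first-appearance order: amber, green, gray, blue; column 4 is blue.
Long rows with product=WK5, color=blue: min(254, 66) = 66.

66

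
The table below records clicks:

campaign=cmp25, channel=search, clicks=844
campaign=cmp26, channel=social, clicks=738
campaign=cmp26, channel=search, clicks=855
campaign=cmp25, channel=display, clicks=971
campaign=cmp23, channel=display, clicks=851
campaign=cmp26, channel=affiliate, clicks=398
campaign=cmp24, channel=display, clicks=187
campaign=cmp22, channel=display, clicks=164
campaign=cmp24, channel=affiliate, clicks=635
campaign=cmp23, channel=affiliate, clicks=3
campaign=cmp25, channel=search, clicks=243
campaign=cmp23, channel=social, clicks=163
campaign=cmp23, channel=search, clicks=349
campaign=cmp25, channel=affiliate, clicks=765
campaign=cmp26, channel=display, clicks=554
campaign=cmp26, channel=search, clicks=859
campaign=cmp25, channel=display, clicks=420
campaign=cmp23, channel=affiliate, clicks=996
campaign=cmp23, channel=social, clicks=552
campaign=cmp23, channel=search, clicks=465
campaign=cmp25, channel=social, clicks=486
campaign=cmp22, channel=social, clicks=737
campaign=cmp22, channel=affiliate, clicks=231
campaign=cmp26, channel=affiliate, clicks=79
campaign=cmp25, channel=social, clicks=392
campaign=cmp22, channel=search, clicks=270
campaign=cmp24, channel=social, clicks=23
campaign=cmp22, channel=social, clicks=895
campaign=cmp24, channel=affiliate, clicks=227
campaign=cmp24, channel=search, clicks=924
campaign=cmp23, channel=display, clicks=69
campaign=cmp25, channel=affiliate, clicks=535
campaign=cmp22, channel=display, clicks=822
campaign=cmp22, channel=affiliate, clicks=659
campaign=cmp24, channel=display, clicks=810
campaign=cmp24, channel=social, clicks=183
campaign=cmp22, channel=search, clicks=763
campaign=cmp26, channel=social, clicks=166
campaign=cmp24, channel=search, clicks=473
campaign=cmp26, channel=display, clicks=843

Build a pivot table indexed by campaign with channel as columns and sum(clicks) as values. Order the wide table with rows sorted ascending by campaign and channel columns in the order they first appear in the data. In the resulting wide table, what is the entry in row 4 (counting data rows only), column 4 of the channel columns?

With rows sorted ascending by campaign, row 4 is campaign=cmp25. channel columns in first-appearance order: search, social, display, affiliate; column 4 is affiliate.
Long rows with campaign=cmp25, channel=affiliate: 765 + 535 = 1300.

1300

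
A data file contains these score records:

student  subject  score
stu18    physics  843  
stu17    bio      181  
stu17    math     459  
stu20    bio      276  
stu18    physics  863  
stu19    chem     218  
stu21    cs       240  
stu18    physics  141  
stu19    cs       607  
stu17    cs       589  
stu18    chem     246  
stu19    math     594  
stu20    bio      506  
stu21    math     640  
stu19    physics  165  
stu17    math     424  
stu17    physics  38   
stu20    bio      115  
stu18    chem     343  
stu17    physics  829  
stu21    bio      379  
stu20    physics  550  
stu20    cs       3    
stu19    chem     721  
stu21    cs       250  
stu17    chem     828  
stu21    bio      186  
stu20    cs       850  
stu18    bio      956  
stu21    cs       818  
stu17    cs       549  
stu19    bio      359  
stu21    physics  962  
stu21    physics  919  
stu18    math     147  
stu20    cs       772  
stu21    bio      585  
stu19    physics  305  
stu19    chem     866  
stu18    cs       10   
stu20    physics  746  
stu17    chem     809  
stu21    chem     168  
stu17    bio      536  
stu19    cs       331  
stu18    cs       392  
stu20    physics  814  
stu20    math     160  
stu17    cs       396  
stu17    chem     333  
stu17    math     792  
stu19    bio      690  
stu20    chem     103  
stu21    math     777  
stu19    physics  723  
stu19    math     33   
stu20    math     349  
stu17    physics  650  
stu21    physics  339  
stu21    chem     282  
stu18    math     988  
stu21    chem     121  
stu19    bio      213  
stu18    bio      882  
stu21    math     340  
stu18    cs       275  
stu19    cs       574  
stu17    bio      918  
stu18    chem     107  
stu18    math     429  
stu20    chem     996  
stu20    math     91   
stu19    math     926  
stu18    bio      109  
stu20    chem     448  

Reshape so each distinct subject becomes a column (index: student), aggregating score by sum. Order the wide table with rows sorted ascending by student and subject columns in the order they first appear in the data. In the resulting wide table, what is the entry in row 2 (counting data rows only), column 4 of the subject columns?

696

With rows sorted ascending by student, row 2 is student=stu18. subject columns in first-appearance order: physics, bio, math, chem, cs; column 4 is chem.
Long rows with student=stu18, subject=chem: 246 + 343 + 107 = 696.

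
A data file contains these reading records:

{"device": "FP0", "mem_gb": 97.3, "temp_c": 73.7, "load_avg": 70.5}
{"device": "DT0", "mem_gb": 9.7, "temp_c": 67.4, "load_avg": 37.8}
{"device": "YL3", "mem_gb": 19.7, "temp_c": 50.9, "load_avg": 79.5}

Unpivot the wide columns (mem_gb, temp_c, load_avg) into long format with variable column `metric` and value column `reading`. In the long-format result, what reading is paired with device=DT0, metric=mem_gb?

9.7

Unpivoting turns each (device, wide-column) pair into one long row.
The wide cell at row DT0, column mem_gb holds 9.7, so the long row (DT0, mem_gb) has reading=9.7.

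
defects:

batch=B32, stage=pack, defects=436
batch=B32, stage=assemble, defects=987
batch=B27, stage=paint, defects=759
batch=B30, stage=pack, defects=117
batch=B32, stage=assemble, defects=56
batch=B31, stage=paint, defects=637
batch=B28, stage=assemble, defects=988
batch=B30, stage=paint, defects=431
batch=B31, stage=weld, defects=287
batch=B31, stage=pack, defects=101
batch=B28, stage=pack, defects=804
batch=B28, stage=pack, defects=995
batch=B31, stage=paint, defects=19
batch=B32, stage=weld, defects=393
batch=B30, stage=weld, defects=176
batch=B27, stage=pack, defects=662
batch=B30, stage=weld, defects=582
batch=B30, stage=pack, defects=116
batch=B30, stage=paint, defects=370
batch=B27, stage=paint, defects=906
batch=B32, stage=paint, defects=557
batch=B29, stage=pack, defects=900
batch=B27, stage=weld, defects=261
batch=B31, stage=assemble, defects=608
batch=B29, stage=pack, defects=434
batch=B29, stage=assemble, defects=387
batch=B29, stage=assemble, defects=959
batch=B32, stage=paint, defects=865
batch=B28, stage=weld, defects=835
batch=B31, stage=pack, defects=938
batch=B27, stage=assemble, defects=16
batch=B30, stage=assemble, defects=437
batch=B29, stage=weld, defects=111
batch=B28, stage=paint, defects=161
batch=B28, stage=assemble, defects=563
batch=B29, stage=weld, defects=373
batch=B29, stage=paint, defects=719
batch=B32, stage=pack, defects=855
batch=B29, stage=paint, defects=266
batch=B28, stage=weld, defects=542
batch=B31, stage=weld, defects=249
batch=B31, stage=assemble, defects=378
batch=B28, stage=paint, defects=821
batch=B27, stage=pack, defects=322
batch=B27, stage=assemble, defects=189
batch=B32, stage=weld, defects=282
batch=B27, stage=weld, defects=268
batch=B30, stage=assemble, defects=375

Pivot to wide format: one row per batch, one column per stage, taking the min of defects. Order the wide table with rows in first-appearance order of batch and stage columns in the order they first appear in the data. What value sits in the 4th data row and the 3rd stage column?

19

With rows in first-appearance order of batch, row 4 is batch=B31. stage columns in first-appearance order: pack, assemble, paint, weld; column 3 is paint.
Long rows with batch=B31, stage=paint: min(637, 19) = 19.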